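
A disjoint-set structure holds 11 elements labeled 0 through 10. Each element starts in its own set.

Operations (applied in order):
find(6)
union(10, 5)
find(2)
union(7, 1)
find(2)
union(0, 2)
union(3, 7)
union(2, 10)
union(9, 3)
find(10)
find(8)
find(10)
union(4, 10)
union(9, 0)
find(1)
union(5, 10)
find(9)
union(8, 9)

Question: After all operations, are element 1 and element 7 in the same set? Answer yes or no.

Answer: yes

Derivation:
Step 1: find(6) -> no change; set of 6 is {6}
Step 2: union(10, 5) -> merged; set of 10 now {5, 10}
Step 3: find(2) -> no change; set of 2 is {2}
Step 4: union(7, 1) -> merged; set of 7 now {1, 7}
Step 5: find(2) -> no change; set of 2 is {2}
Step 6: union(0, 2) -> merged; set of 0 now {0, 2}
Step 7: union(3, 7) -> merged; set of 3 now {1, 3, 7}
Step 8: union(2, 10) -> merged; set of 2 now {0, 2, 5, 10}
Step 9: union(9, 3) -> merged; set of 9 now {1, 3, 7, 9}
Step 10: find(10) -> no change; set of 10 is {0, 2, 5, 10}
Step 11: find(8) -> no change; set of 8 is {8}
Step 12: find(10) -> no change; set of 10 is {0, 2, 5, 10}
Step 13: union(4, 10) -> merged; set of 4 now {0, 2, 4, 5, 10}
Step 14: union(9, 0) -> merged; set of 9 now {0, 1, 2, 3, 4, 5, 7, 9, 10}
Step 15: find(1) -> no change; set of 1 is {0, 1, 2, 3, 4, 5, 7, 9, 10}
Step 16: union(5, 10) -> already same set; set of 5 now {0, 1, 2, 3, 4, 5, 7, 9, 10}
Step 17: find(9) -> no change; set of 9 is {0, 1, 2, 3, 4, 5, 7, 9, 10}
Step 18: union(8, 9) -> merged; set of 8 now {0, 1, 2, 3, 4, 5, 7, 8, 9, 10}
Set of 1: {0, 1, 2, 3, 4, 5, 7, 8, 9, 10}; 7 is a member.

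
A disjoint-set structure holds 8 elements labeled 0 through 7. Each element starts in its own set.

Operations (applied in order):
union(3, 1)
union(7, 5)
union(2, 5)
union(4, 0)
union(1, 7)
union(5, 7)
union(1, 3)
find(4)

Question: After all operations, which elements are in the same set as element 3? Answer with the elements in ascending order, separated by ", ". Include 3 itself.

Step 1: union(3, 1) -> merged; set of 3 now {1, 3}
Step 2: union(7, 5) -> merged; set of 7 now {5, 7}
Step 3: union(2, 5) -> merged; set of 2 now {2, 5, 7}
Step 4: union(4, 0) -> merged; set of 4 now {0, 4}
Step 5: union(1, 7) -> merged; set of 1 now {1, 2, 3, 5, 7}
Step 6: union(5, 7) -> already same set; set of 5 now {1, 2, 3, 5, 7}
Step 7: union(1, 3) -> already same set; set of 1 now {1, 2, 3, 5, 7}
Step 8: find(4) -> no change; set of 4 is {0, 4}
Component of 3: {1, 2, 3, 5, 7}

Answer: 1, 2, 3, 5, 7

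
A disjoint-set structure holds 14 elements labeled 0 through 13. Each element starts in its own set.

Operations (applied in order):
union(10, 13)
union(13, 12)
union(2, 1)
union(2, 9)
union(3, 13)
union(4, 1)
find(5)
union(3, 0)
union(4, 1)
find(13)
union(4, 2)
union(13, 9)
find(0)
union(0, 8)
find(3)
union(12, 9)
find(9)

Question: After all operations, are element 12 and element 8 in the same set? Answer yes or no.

Step 1: union(10, 13) -> merged; set of 10 now {10, 13}
Step 2: union(13, 12) -> merged; set of 13 now {10, 12, 13}
Step 3: union(2, 1) -> merged; set of 2 now {1, 2}
Step 4: union(2, 9) -> merged; set of 2 now {1, 2, 9}
Step 5: union(3, 13) -> merged; set of 3 now {3, 10, 12, 13}
Step 6: union(4, 1) -> merged; set of 4 now {1, 2, 4, 9}
Step 7: find(5) -> no change; set of 5 is {5}
Step 8: union(3, 0) -> merged; set of 3 now {0, 3, 10, 12, 13}
Step 9: union(4, 1) -> already same set; set of 4 now {1, 2, 4, 9}
Step 10: find(13) -> no change; set of 13 is {0, 3, 10, 12, 13}
Step 11: union(4, 2) -> already same set; set of 4 now {1, 2, 4, 9}
Step 12: union(13, 9) -> merged; set of 13 now {0, 1, 2, 3, 4, 9, 10, 12, 13}
Step 13: find(0) -> no change; set of 0 is {0, 1, 2, 3, 4, 9, 10, 12, 13}
Step 14: union(0, 8) -> merged; set of 0 now {0, 1, 2, 3, 4, 8, 9, 10, 12, 13}
Step 15: find(3) -> no change; set of 3 is {0, 1, 2, 3, 4, 8, 9, 10, 12, 13}
Step 16: union(12, 9) -> already same set; set of 12 now {0, 1, 2, 3, 4, 8, 9, 10, 12, 13}
Step 17: find(9) -> no change; set of 9 is {0, 1, 2, 3, 4, 8, 9, 10, 12, 13}
Set of 12: {0, 1, 2, 3, 4, 8, 9, 10, 12, 13}; 8 is a member.

Answer: yes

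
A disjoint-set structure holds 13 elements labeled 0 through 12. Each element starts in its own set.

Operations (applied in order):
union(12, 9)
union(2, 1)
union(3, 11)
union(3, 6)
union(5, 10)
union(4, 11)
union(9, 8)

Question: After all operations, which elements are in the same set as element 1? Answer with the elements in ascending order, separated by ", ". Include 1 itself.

Step 1: union(12, 9) -> merged; set of 12 now {9, 12}
Step 2: union(2, 1) -> merged; set of 2 now {1, 2}
Step 3: union(3, 11) -> merged; set of 3 now {3, 11}
Step 4: union(3, 6) -> merged; set of 3 now {3, 6, 11}
Step 5: union(5, 10) -> merged; set of 5 now {5, 10}
Step 6: union(4, 11) -> merged; set of 4 now {3, 4, 6, 11}
Step 7: union(9, 8) -> merged; set of 9 now {8, 9, 12}
Component of 1: {1, 2}

Answer: 1, 2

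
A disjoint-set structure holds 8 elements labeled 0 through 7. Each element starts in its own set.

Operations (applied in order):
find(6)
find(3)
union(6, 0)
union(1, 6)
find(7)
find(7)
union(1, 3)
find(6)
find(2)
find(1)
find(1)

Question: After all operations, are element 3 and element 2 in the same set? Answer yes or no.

Step 1: find(6) -> no change; set of 6 is {6}
Step 2: find(3) -> no change; set of 3 is {3}
Step 3: union(6, 0) -> merged; set of 6 now {0, 6}
Step 4: union(1, 6) -> merged; set of 1 now {0, 1, 6}
Step 5: find(7) -> no change; set of 7 is {7}
Step 6: find(7) -> no change; set of 7 is {7}
Step 7: union(1, 3) -> merged; set of 1 now {0, 1, 3, 6}
Step 8: find(6) -> no change; set of 6 is {0, 1, 3, 6}
Step 9: find(2) -> no change; set of 2 is {2}
Step 10: find(1) -> no change; set of 1 is {0, 1, 3, 6}
Step 11: find(1) -> no change; set of 1 is {0, 1, 3, 6}
Set of 3: {0, 1, 3, 6}; 2 is not a member.

Answer: no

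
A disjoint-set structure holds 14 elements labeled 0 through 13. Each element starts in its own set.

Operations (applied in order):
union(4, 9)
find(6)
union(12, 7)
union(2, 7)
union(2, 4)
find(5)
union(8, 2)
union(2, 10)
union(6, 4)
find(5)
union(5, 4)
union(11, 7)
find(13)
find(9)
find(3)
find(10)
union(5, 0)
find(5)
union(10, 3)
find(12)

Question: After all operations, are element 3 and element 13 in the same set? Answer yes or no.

Step 1: union(4, 9) -> merged; set of 4 now {4, 9}
Step 2: find(6) -> no change; set of 6 is {6}
Step 3: union(12, 7) -> merged; set of 12 now {7, 12}
Step 4: union(2, 7) -> merged; set of 2 now {2, 7, 12}
Step 5: union(2, 4) -> merged; set of 2 now {2, 4, 7, 9, 12}
Step 6: find(5) -> no change; set of 5 is {5}
Step 7: union(8, 2) -> merged; set of 8 now {2, 4, 7, 8, 9, 12}
Step 8: union(2, 10) -> merged; set of 2 now {2, 4, 7, 8, 9, 10, 12}
Step 9: union(6, 4) -> merged; set of 6 now {2, 4, 6, 7, 8, 9, 10, 12}
Step 10: find(5) -> no change; set of 5 is {5}
Step 11: union(5, 4) -> merged; set of 5 now {2, 4, 5, 6, 7, 8, 9, 10, 12}
Step 12: union(11, 7) -> merged; set of 11 now {2, 4, 5, 6, 7, 8, 9, 10, 11, 12}
Step 13: find(13) -> no change; set of 13 is {13}
Step 14: find(9) -> no change; set of 9 is {2, 4, 5, 6, 7, 8, 9, 10, 11, 12}
Step 15: find(3) -> no change; set of 3 is {3}
Step 16: find(10) -> no change; set of 10 is {2, 4, 5, 6, 7, 8, 9, 10, 11, 12}
Step 17: union(5, 0) -> merged; set of 5 now {0, 2, 4, 5, 6, 7, 8, 9, 10, 11, 12}
Step 18: find(5) -> no change; set of 5 is {0, 2, 4, 5, 6, 7, 8, 9, 10, 11, 12}
Step 19: union(10, 3) -> merged; set of 10 now {0, 2, 3, 4, 5, 6, 7, 8, 9, 10, 11, 12}
Step 20: find(12) -> no change; set of 12 is {0, 2, 3, 4, 5, 6, 7, 8, 9, 10, 11, 12}
Set of 3: {0, 2, 3, 4, 5, 6, 7, 8, 9, 10, 11, 12}; 13 is not a member.

Answer: no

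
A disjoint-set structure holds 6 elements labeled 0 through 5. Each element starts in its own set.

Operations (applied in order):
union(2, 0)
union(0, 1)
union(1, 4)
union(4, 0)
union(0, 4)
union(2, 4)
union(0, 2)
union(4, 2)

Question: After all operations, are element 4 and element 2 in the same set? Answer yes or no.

Answer: yes

Derivation:
Step 1: union(2, 0) -> merged; set of 2 now {0, 2}
Step 2: union(0, 1) -> merged; set of 0 now {0, 1, 2}
Step 3: union(1, 4) -> merged; set of 1 now {0, 1, 2, 4}
Step 4: union(4, 0) -> already same set; set of 4 now {0, 1, 2, 4}
Step 5: union(0, 4) -> already same set; set of 0 now {0, 1, 2, 4}
Step 6: union(2, 4) -> already same set; set of 2 now {0, 1, 2, 4}
Step 7: union(0, 2) -> already same set; set of 0 now {0, 1, 2, 4}
Step 8: union(4, 2) -> already same set; set of 4 now {0, 1, 2, 4}
Set of 4: {0, 1, 2, 4}; 2 is a member.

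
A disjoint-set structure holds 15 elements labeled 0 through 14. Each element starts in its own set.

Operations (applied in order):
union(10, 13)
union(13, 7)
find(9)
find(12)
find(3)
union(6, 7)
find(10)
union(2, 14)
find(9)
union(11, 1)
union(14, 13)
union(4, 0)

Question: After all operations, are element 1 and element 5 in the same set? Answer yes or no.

Step 1: union(10, 13) -> merged; set of 10 now {10, 13}
Step 2: union(13, 7) -> merged; set of 13 now {7, 10, 13}
Step 3: find(9) -> no change; set of 9 is {9}
Step 4: find(12) -> no change; set of 12 is {12}
Step 5: find(3) -> no change; set of 3 is {3}
Step 6: union(6, 7) -> merged; set of 6 now {6, 7, 10, 13}
Step 7: find(10) -> no change; set of 10 is {6, 7, 10, 13}
Step 8: union(2, 14) -> merged; set of 2 now {2, 14}
Step 9: find(9) -> no change; set of 9 is {9}
Step 10: union(11, 1) -> merged; set of 11 now {1, 11}
Step 11: union(14, 13) -> merged; set of 14 now {2, 6, 7, 10, 13, 14}
Step 12: union(4, 0) -> merged; set of 4 now {0, 4}
Set of 1: {1, 11}; 5 is not a member.

Answer: no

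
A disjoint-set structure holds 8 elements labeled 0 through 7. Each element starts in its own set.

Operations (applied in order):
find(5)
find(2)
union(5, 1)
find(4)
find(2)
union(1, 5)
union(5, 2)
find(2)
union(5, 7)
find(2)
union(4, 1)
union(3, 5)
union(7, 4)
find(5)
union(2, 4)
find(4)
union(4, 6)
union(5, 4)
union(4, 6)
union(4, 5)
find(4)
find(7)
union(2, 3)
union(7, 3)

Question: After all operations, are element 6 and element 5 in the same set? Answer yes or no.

Answer: yes

Derivation:
Step 1: find(5) -> no change; set of 5 is {5}
Step 2: find(2) -> no change; set of 2 is {2}
Step 3: union(5, 1) -> merged; set of 5 now {1, 5}
Step 4: find(4) -> no change; set of 4 is {4}
Step 5: find(2) -> no change; set of 2 is {2}
Step 6: union(1, 5) -> already same set; set of 1 now {1, 5}
Step 7: union(5, 2) -> merged; set of 5 now {1, 2, 5}
Step 8: find(2) -> no change; set of 2 is {1, 2, 5}
Step 9: union(5, 7) -> merged; set of 5 now {1, 2, 5, 7}
Step 10: find(2) -> no change; set of 2 is {1, 2, 5, 7}
Step 11: union(4, 1) -> merged; set of 4 now {1, 2, 4, 5, 7}
Step 12: union(3, 5) -> merged; set of 3 now {1, 2, 3, 4, 5, 7}
Step 13: union(7, 4) -> already same set; set of 7 now {1, 2, 3, 4, 5, 7}
Step 14: find(5) -> no change; set of 5 is {1, 2, 3, 4, 5, 7}
Step 15: union(2, 4) -> already same set; set of 2 now {1, 2, 3, 4, 5, 7}
Step 16: find(4) -> no change; set of 4 is {1, 2, 3, 4, 5, 7}
Step 17: union(4, 6) -> merged; set of 4 now {1, 2, 3, 4, 5, 6, 7}
Step 18: union(5, 4) -> already same set; set of 5 now {1, 2, 3, 4, 5, 6, 7}
Step 19: union(4, 6) -> already same set; set of 4 now {1, 2, 3, 4, 5, 6, 7}
Step 20: union(4, 5) -> already same set; set of 4 now {1, 2, 3, 4, 5, 6, 7}
Step 21: find(4) -> no change; set of 4 is {1, 2, 3, 4, 5, 6, 7}
Step 22: find(7) -> no change; set of 7 is {1, 2, 3, 4, 5, 6, 7}
Step 23: union(2, 3) -> already same set; set of 2 now {1, 2, 3, 4, 5, 6, 7}
Step 24: union(7, 3) -> already same set; set of 7 now {1, 2, 3, 4, 5, 6, 7}
Set of 6: {1, 2, 3, 4, 5, 6, 7}; 5 is a member.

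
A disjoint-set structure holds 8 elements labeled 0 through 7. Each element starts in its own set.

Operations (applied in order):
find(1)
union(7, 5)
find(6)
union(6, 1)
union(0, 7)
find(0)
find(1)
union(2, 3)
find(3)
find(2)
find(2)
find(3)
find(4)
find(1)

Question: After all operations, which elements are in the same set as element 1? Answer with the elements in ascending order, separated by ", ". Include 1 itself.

Answer: 1, 6

Derivation:
Step 1: find(1) -> no change; set of 1 is {1}
Step 2: union(7, 5) -> merged; set of 7 now {5, 7}
Step 3: find(6) -> no change; set of 6 is {6}
Step 4: union(6, 1) -> merged; set of 6 now {1, 6}
Step 5: union(0, 7) -> merged; set of 0 now {0, 5, 7}
Step 6: find(0) -> no change; set of 0 is {0, 5, 7}
Step 7: find(1) -> no change; set of 1 is {1, 6}
Step 8: union(2, 3) -> merged; set of 2 now {2, 3}
Step 9: find(3) -> no change; set of 3 is {2, 3}
Step 10: find(2) -> no change; set of 2 is {2, 3}
Step 11: find(2) -> no change; set of 2 is {2, 3}
Step 12: find(3) -> no change; set of 3 is {2, 3}
Step 13: find(4) -> no change; set of 4 is {4}
Step 14: find(1) -> no change; set of 1 is {1, 6}
Component of 1: {1, 6}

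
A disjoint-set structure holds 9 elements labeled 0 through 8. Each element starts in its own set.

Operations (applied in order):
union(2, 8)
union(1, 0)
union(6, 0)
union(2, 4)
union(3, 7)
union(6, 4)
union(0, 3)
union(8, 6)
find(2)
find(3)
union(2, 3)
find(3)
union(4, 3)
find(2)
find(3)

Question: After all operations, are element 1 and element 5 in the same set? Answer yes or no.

Answer: no

Derivation:
Step 1: union(2, 8) -> merged; set of 2 now {2, 8}
Step 2: union(1, 0) -> merged; set of 1 now {0, 1}
Step 3: union(6, 0) -> merged; set of 6 now {0, 1, 6}
Step 4: union(2, 4) -> merged; set of 2 now {2, 4, 8}
Step 5: union(3, 7) -> merged; set of 3 now {3, 7}
Step 6: union(6, 4) -> merged; set of 6 now {0, 1, 2, 4, 6, 8}
Step 7: union(0, 3) -> merged; set of 0 now {0, 1, 2, 3, 4, 6, 7, 8}
Step 8: union(8, 6) -> already same set; set of 8 now {0, 1, 2, 3, 4, 6, 7, 8}
Step 9: find(2) -> no change; set of 2 is {0, 1, 2, 3, 4, 6, 7, 8}
Step 10: find(3) -> no change; set of 3 is {0, 1, 2, 3, 4, 6, 7, 8}
Step 11: union(2, 3) -> already same set; set of 2 now {0, 1, 2, 3, 4, 6, 7, 8}
Step 12: find(3) -> no change; set of 3 is {0, 1, 2, 3, 4, 6, 7, 8}
Step 13: union(4, 3) -> already same set; set of 4 now {0, 1, 2, 3, 4, 6, 7, 8}
Step 14: find(2) -> no change; set of 2 is {0, 1, 2, 3, 4, 6, 7, 8}
Step 15: find(3) -> no change; set of 3 is {0, 1, 2, 3, 4, 6, 7, 8}
Set of 1: {0, 1, 2, 3, 4, 6, 7, 8}; 5 is not a member.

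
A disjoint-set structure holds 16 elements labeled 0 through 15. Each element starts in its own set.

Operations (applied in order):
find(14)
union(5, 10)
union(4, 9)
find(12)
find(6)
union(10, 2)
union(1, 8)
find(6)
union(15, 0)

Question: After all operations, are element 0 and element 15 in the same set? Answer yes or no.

Step 1: find(14) -> no change; set of 14 is {14}
Step 2: union(5, 10) -> merged; set of 5 now {5, 10}
Step 3: union(4, 9) -> merged; set of 4 now {4, 9}
Step 4: find(12) -> no change; set of 12 is {12}
Step 5: find(6) -> no change; set of 6 is {6}
Step 6: union(10, 2) -> merged; set of 10 now {2, 5, 10}
Step 7: union(1, 8) -> merged; set of 1 now {1, 8}
Step 8: find(6) -> no change; set of 6 is {6}
Step 9: union(15, 0) -> merged; set of 15 now {0, 15}
Set of 0: {0, 15}; 15 is a member.

Answer: yes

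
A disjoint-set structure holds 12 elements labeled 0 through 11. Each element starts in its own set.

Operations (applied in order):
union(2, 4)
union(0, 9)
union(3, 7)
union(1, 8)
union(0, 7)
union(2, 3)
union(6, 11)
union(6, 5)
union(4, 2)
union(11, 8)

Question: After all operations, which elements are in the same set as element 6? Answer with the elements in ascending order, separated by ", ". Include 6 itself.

Answer: 1, 5, 6, 8, 11

Derivation:
Step 1: union(2, 4) -> merged; set of 2 now {2, 4}
Step 2: union(0, 9) -> merged; set of 0 now {0, 9}
Step 3: union(3, 7) -> merged; set of 3 now {3, 7}
Step 4: union(1, 8) -> merged; set of 1 now {1, 8}
Step 5: union(0, 7) -> merged; set of 0 now {0, 3, 7, 9}
Step 6: union(2, 3) -> merged; set of 2 now {0, 2, 3, 4, 7, 9}
Step 7: union(6, 11) -> merged; set of 6 now {6, 11}
Step 8: union(6, 5) -> merged; set of 6 now {5, 6, 11}
Step 9: union(4, 2) -> already same set; set of 4 now {0, 2, 3, 4, 7, 9}
Step 10: union(11, 8) -> merged; set of 11 now {1, 5, 6, 8, 11}
Component of 6: {1, 5, 6, 8, 11}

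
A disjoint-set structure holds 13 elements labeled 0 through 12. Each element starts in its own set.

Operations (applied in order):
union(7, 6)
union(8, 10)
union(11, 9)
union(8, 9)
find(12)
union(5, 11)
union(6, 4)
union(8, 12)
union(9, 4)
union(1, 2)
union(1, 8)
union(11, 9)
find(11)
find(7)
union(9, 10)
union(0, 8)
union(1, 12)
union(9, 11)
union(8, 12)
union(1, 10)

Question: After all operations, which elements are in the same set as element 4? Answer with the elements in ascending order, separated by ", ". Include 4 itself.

Answer: 0, 1, 2, 4, 5, 6, 7, 8, 9, 10, 11, 12

Derivation:
Step 1: union(7, 6) -> merged; set of 7 now {6, 7}
Step 2: union(8, 10) -> merged; set of 8 now {8, 10}
Step 3: union(11, 9) -> merged; set of 11 now {9, 11}
Step 4: union(8, 9) -> merged; set of 8 now {8, 9, 10, 11}
Step 5: find(12) -> no change; set of 12 is {12}
Step 6: union(5, 11) -> merged; set of 5 now {5, 8, 9, 10, 11}
Step 7: union(6, 4) -> merged; set of 6 now {4, 6, 7}
Step 8: union(8, 12) -> merged; set of 8 now {5, 8, 9, 10, 11, 12}
Step 9: union(9, 4) -> merged; set of 9 now {4, 5, 6, 7, 8, 9, 10, 11, 12}
Step 10: union(1, 2) -> merged; set of 1 now {1, 2}
Step 11: union(1, 8) -> merged; set of 1 now {1, 2, 4, 5, 6, 7, 8, 9, 10, 11, 12}
Step 12: union(11, 9) -> already same set; set of 11 now {1, 2, 4, 5, 6, 7, 8, 9, 10, 11, 12}
Step 13: find(11) -> no change; set of 11 is {1, 2, 4, 5, 6, 7, 8, 9, 10, 11, 12}
Step 14: find(7) -> no change; set of 7 is {1, 2, 4, 5, 6, 7, 8, 9, 10, 11, 12}
Step 15: union(9, 10) -> already same set; set of 9 now {1, 2, 4, 5, 6, 7, 8, 9, 10, 11, 12}
Step 16: union(0, 8) -> merged; set of 0 now {0, 1, 2, 4, 5, 6, 7, 8, 9, 10, 11, 12}
Step 17: union(1, 12) -> already same set; set of 1 now {0, 1, 2, 4, 5, 6, 7, 8, 9, 10, 11, 12}
Step 18: union(9, 11) -> already same set; set of 9 now {0, 1, 2, 4, 5, 6, 7, 8, 9, 10, 11, 12}
Step 19: union(8, 12) -> already same set; set of 8 now {0, 1, 2, 4, 5, 6, 7, 8, 9, 10, 11, 12}
Step 20: union(1, 10) -> already same set; set of 1 now {0, 1, 2, 4, 5, 6, 7, 8, 9, 10, 11, 12}
Component of 4: {0, 1, 2, 4, 5, 6, 7, 8, 9, 10, 11, 12}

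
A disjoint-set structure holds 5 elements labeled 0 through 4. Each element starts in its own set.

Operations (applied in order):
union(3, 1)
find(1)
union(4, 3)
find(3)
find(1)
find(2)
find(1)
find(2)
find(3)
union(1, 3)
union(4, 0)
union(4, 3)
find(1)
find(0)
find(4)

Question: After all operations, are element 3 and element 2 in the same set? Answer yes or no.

Answer: no

Derivation:
Step 1: union(3, 1) -> merged; set of 3 now {1, 3}
Step 2: find(1) -> no change; set of 1 is {1, 3}
Step 3: union(4, 3) -> merged; set of 4 now {1, 3, 4}
Step 4: find(3) -> no change; set of 3 is {1, 3, 4}
Step 5: find(1) -> no change; set of 1 is {1, 3, 4}
Step 6: find(2) -> no change; set of 2 is {2}
Step 7: find(1) -> no change; set of 1 is {1, 3, 4}
Step 8: find(2) -> no change; set of 2 is {2}
Step 9: find(3) -> no change; set of 3 is {1, 3, 4}
Step 10: union(1, 3) -> already same set; set of 1 now {1, 3, 4}
Step 11: union(4, 0) -> merged; set of 4 now {0, 1, 3, 4}
Step 12: union(4, 3) -> already same set; set of 4 now {0, 1, 3, 4}
Step 13: find(1) -> no change; set of 1 is {0, 1, 3, 4}
Step 14: find(0) -> no change; set of 0 is {0, 1, 3, 4}
Step 15: find(4) -> no change; set of 4 is {0, 1, 3, 4}
Set of 3: {0, 1, 3, 4}; 2 is not a member.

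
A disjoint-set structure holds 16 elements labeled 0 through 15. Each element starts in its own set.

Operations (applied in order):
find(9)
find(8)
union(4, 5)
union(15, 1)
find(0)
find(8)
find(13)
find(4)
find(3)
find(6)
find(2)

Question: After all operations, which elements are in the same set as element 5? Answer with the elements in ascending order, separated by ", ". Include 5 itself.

Step 1: find(9) -> no change; set of 9 is {9}
Step 2: find(8) -> no change; set of 8 is {8}
Step 3: union(4, 5) -> merged; set of 4 now {4, 5}
Step 4: union(15, 1) -> merged; set of 15 now {1, 15}
Step 5: find(0) -> no change; set of 0 is {0}
Step 6: find(8) -> no change; set of 8 is {8}
Step 7: find(13) -> no change; set of 13 is {13}
Step 8: find(4) -> no change; set of 4 is {4, 5}
Step 9: find(3) -> no change; set of 3 is {3}
Step 10: find(6) -> no change; set of 6 is {6}
Step 11: find(2) -> no change; set of 2 is {2}
Component of 5: {4, 5}

Answer: 4, 5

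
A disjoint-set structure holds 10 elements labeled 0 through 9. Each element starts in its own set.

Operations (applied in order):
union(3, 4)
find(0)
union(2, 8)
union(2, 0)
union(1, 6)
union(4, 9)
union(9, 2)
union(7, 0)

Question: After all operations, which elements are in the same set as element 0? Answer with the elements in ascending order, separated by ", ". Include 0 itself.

Answer: 0, 2, 3, 4, 7, 8, 9

Derivation:
Step 1: union(3, 4) -> merged; set of 3 now {3, 4}
Step 2: find(0) -> no change; set of 0 is {0}
Step 3: union(2, 8) -> merged; set of 2 now {2, 8}
Step 4: union(2, 0) -> merged; set of 2 now {0, 2, 8}
Step 5: union(1, 6) -> merged; set of 1 now {1, 6}
Step 6: union(4, 9) -> merged; set of 4 now {3, 4, 9}
Step 7: union(9, 2) -> merged; set of 9 now {0, 2, 3, 4, 8, 9}
Step 8: union(7, 0) -> merged; set of 7 now {0, 2, 3, 4, 7, 8, 9}
Component of 0: {0, 2, 3, 4, 7, 8, 9}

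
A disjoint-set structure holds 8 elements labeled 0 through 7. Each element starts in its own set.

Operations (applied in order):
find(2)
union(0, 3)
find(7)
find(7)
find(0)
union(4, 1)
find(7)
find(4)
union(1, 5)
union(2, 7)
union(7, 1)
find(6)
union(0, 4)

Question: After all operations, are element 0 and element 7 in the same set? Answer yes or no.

Step 1: find(2) -> no change; set of 2 is {2}
Step 2: union(0, 3) -> merged; set of 0 now {0, 3}
Step 3: find(7) -> no change; set of 7 is {7}
Step 4: find(7) -> no change; set of 7 is {7}
Step 5: find(0) -> no change; set of 0 is {0, 3}
Step 6: union(4, 1) -> merged; set of 4 now {1, 4}
Step 7: find(7) -> no change; set of 7 is {7}
Step 8: find(4) -> no change; set of 4 is {1, 4}
Step 9: union(1, 5) -> merged; set of 1 now {1, 4, 5}
Step 10: union(2, 7) -> merged; set of 2 now {2, 7}
Step 11: union(7, 1) -> merged; set of 7 now {1, 2, 4, 5, 7}
Step 12: find(6) -> no change; set of 6 is {6}
Step 13: union(0, 4) -> merged; set of 0 now {0, 1, 2, 3, 4, 5, 7}
Set of 0: {0, 1, 2, 3, 4, 5, 7}; 7 is a member.

Answer: yes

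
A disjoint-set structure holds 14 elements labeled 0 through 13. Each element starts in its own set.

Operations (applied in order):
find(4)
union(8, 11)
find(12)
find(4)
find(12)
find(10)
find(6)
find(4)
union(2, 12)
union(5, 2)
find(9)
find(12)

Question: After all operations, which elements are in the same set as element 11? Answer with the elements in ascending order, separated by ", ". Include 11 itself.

Answer: 8, 11

Derivation:
Step 1: find(4) -> no change; set of 4 is {4}
Step 2: union(8, 11) -> merged; set of 8 now {8, 11}
Step 3: find(12) -> no change; set of 12 is {12}
Step 4: find(4) -> no change; set of 4 is {4}
Step 5: find(12) -> no change; set of 12 is {12}
Step 6: find(10) -> no change; set of 10 is {10}
Step 7: find(6) -> no change; set of 6 is {6}
Step 8: find(4) -> no change; set of 4 is {4}
Step 9: union(2, 12) -> merged; set of 2 now {2, 12}
Step 10: union(5, 2) -> merged; set of 5 now {2, 5, 12}
Step 11: find(9) -> no change; set of 9 is {9}
Step 12: find(12) -> no change; set of 12 is {2, 5, 12}
Component of 11: {8, 11}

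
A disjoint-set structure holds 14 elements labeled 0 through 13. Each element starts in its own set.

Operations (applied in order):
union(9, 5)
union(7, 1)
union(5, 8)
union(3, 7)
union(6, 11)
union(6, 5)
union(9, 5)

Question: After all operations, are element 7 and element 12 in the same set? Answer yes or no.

Step 1: union(9, 5) -> merged; set of 9 now {5, 9}
Step 2: union(7, 1) -> merged; set of 7 now {1, 7}
Step 3: union(5, 8) -> merged; set of 5 now {5, 8, 9}
Step 4: union(3, 7) -> merged; set of 3 now {1, 3, 7}
Step 5: union(6, 11) -> merged; set of 6 now {6, 11}
Step 6: union(6, 5) -> merged; set of 6 now {5, 6, 8, 9, 11}
Step 7: union(9, 5) -> already same set; set of 9 now {5, 6, 8, 9, 11}
Set of 7: {1, 3, 7}; 12 is not a member.

Answer: no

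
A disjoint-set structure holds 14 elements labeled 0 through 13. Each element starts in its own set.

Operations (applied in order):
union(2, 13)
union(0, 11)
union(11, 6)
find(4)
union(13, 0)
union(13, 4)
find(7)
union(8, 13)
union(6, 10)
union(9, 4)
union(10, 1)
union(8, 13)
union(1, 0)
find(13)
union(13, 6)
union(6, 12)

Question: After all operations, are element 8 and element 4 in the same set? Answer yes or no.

Answer: yes

Derivation:
Step 1: union(2, 13) -> merged; set of 2 now {2, 13}
Step 2: union(0, 11) -> merged; set of 0 now {0, 11}
Step 3: union(11, 6) -> merged; set of 11 now {0, 6, 11}
Step 4: find(4) -> no change; set of 4 is {4}
Step 5: union(13, 0) -> merged; set of 13 now {0, 2, 6, 11, 13}
Step 6: union(13, 4) -> merged; set of 13 now {0, 2, 4, 6, 11, 13}
Step 7: find(7) -> no change; set of 7 is {7}
Step 8: union(8, 13) -> merged; set of 8 now {0, 2, 4, 6, 8, 11, 13}
Step 9: union(6, 10) -> merged; set of 6 now {0, 2, 4, 6, 8, 10, 11, 13}
Step 10: union(9, 4) -> merged; set of 9 now {0, 2, 4, 6, 8, 9, 10, 11, 13}
Step 11: union(10, 1) -> merged; set of 10 now {0, 1, 2, 4, 6, 8, 9, 10, 11, 13}
Step 12: union(8, 13) -> already same set; set of 8 now {0, 1, 2, 4, 6, 8, 9, 10, 11, 13}
Step 13: union(1, 0) -> already same set; set of 1 now {0, 1, 2, 4, 6, 8, 9, 10, 11, 13}
Step 14: find(13) -> no change; set of 13 is {0, 1, 2, 4, 6, 8, 9, 10, 11, 13}
Step 15: union(13, 6) -> already same set; set of 13 now {0, 1, 2, 4, 6, 8, 9, 10, 11, 13}
Step 16: union(6, 12) -> merged; set of 6 now {0, 1, 2, 4, 6, 8, 9, 10, 11, 12, 13}
Set of 8: {0, 1, 2, 4, 6, 8, 9, 10, 11, 12, 13}; 4 is a member.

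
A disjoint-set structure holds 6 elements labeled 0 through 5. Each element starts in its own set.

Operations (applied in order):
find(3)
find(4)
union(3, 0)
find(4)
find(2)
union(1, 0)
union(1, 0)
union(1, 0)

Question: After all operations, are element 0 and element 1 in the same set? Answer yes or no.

Answer: yes

Derivation:
Step 1: find(3) -> no change; set of 3 is {3}
Step 2: find(4) -> no change; set of 4 is {4}
Step 3: union(3, 0) -> merged; set of 3 now {0, 3}
Step 4: find(4) -> no change; set of 4 is {4}
Step 5: find(2) -> no change; set of 2 is {2}
Step 6: union(1, 0) -> merged; set of 1 now {0, 1, 3}
Step 7: union(1, 0) -> already same set; set of 1 now {0, 1, 3}
Step 8: union(1, 0) -> already same set; set of 1 now {0, 1, 3}
Set of 0: {0, 1, 3}; 1 is a member.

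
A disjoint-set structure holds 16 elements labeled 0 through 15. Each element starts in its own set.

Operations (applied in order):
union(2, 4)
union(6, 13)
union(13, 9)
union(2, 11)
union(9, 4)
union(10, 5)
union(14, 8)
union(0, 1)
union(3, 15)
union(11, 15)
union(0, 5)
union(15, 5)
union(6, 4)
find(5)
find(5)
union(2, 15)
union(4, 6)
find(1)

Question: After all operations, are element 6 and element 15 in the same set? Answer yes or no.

Step 1: union(2, 4) -> merged; set of 2 now {2, 4}
Step 2: union(6, 13) -> merged; set of 6 now {6, 13}
Step 3: union(13, 9) -> merged; set of 13 now {6, 9, 13}
Step 4: union(2, 11) -> merged; set of 2 now {2, 4, 11}
Step 5: union(9, 4) -> merged; set of 9 now {2, 4, 6, 9, 11, 13}
Step 6: union(10, 5) -> merged; set of 10 now {5, 10}
Step 7: union(14, 8) -> merged; set of 14 now {8, 14}
Step 8: union(0, 1) -> merged; set of 0 now {0, 1}
Step 9: union(3, 15) -> merged; set of 3 now {3, 15}
Step 10: union(11, 15) -> merged; set of 11 now {2, 3, 4, 6, 9, 11, 13, 15}
Step 11: union(0, 5) -> merged; set of 0 now {0, 1, 5, 10}
Step 12: union(15, 5) -> merged; set of 15 now {0, 1, 2, 3, 4, 5, 6, 9, 10, 11, 13, 15}
Step 13: union(6, 4) -> already same set; set of 6 now {0, 1, 2, 3, 4, 5, 6, 9, 10, 11, 13, 15}
Step 14: find(5) -> no change; set of 5 is {0, 1, 2, 3, 4, 5, 6, 9, 10, 11, 13, 15}
Step 15: find(5) -> no change; set of 5 is {0, 1, 2, 3, 4, 5, 6, 9, 10, 11, 13, 15}
Step 16: union(2, 15) -> already same set; set of 2 now {0, 1, 2, 3, 4, 5, 6, 9, 10, 11, 13, 15}
Step 17: union(4, 6) -> already same set; set of 4 now {0, 1, 2, 3, 4, 5, 6, 9, 10, 11, 13, 15}
Step 18: find(1) -> no change; set of 1 is {0, 1, 2, 3, 4, 5, 6, 9, 10, 11, 13, 15}
Set of 6: {0, 1, 2, 3, 4, 5, 6, 9, 10, 11, 13, 15}; 15 is a member.

Answer: yes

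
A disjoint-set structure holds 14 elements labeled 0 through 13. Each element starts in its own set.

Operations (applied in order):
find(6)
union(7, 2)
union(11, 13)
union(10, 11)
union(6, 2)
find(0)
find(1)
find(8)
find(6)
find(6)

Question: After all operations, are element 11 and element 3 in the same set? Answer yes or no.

Step 1: find(6) -> no change; set of 6 is {6}
Step 2: union(7, 2) -> merged; set of 7 now {2, 7}
Step 3: union(11, 13) -> merged; set of 11 now {11, 13}
Step 4: union(10, 11) -> merged; set of 10 now {10, 11, 13}
Step 5: union(6, 2) -> merged; set of 6 now {2, 6, 7}
Step 6: find(0) -> no change; set of 0 is {0}
Step 7: find(1) -> no change; set of 1 is {1}
Step 8: find(8) -> no change; set of 8 is {8}
Step 9: find(6) -> no change; set of 6 is {2, 6, 7}
Step 10: find(6) -> no change; set of 6 is {2, 6, 7}
Set of 11: {10, 11, 13}; 3 is not a member.

Answer: no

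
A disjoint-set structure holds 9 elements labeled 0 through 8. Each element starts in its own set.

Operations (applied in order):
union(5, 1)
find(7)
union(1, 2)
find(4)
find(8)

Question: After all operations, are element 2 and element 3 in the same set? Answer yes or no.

Step 1: union(5, 1) -> merged; set of 5 now {1, 5}
Step 2: find(7) -> no change; set of 7 is {7}
Step 3: union(1, 2) -> merged; set of 1 now {1, 2, 5}
Step 4: find(4) -> no change; set of 4 is {4}
Step 5: find(8) -> no change; set of 8 is {8}
Set of 2: {1, 2, 5}; 3 is not a member.

Answer: no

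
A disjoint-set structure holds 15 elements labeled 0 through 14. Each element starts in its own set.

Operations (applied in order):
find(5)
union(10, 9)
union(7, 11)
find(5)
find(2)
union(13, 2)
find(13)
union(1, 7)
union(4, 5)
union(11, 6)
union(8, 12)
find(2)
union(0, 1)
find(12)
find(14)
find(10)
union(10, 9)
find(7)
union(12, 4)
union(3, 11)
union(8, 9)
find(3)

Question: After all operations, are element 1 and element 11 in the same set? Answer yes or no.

Step 1: find(5) -> no change; set of 5 is {5}
Step 2: union(10, 9) -> merged; set of 10 now {9, 10}
Step 3: union(7, 11) -> merged; set of 7 now {7, 11}
Step 4: find(5) -> no change; set of 5 is {5}
Step 5: find(2) -> no change; set of 2 is {2}
Step 6: union(13, 2) -> merged; set of 13 now {2, 13}
Step 7: find(13) -> no change; set of 13 is {2, 13}
Step 8: union(1, 7) -> merged; set of 1 now {1, 7, 11}
Step 9: union(4, 5) -> merged; set of 4 now {4, 5}
Step 10: union(11, 6) -> merged; set of 11 now {1, 6, 7, 11}
Step 11: union(8, 12) -> merged; set of 8 now {8, 12}
Step 12: find(2) -> no change; set of 2 is {2, 13}
Step 13: union(0, 1) -> merged; set of 0 now {0, 1, 6, 7, 11}
Step 14: find(12) -> no change; set of 12 is {8, 12}
Step 15: find(14) -> no change; set of 14 is {14}
Step 16: find(10) -> no change; set of 10 is {9, 10}
Step 17: union(10, 9) -> already same set; set of 10 now {9, 10}
Step 18: find(7) -> no change; set of 7 is {0, 1, 6, 7, 11}
Step 19: union(12, 4) -> merged; set of 12 now {4, 5, 8, 12}
Step 20: union(3, 11) -> merged; set of 3 now {0, 1, 3, 6, 7, 11}
Step 21: union(8, 9) -> merged; set of 8 now {4, 5, 8, 9, 10, 12}
Step 22: find(3) -> no change; set of 3 is {0, 1, 3, 6, 7, 11}
Set of 1: {0, 1, 3, 6, 7, 11}; 11 is a member.

Answer: yes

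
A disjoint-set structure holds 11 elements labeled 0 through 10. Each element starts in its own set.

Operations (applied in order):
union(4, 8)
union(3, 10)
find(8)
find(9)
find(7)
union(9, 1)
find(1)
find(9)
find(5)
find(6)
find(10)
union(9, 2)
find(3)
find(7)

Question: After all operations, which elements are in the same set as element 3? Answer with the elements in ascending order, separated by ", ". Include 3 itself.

Step 1: union(4, 8) -> merged; set of 4 now {4, 8}
Step 2: union(3, 10) -> merged; set of 3 now {3, 10}
Step 3: find(8) -> no change; set of 8 is {4, 8}
Step 4: find(9) -> no change; set of 9 is {9}
Step 5: find(7) -> no change; set of 7 is {7}
Step 6: union(9, 1) -> merged; set of 9 now {1, 9}
Step 7: find(1) -> no change; set of 1 is {1, 9}
Step 8: find(9) -> no change; set of 9 is {1, 9}
Step 9: find(5) -> no change; set of 5 is {5}
Step 10: find(6) -> no change; set of 6 is {6}
Step 11: find(10) -> no change; set of 10 is {3, 10}
Step 12: union(9, 2) -> merged; set of 9 now {1, 2, 9}
Step 13: find(3) -> no change; set of 3 is {3, 10}
Step 14: find(7) -> no change; set of 7 is {7}
Component of 3: {3, 10}

Answer: 3, 10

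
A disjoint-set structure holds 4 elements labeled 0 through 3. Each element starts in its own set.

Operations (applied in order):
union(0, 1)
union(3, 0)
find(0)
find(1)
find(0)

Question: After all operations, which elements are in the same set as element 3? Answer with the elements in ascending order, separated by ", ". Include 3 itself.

Step 1: union(0, 1) -> merged; set of 0 now {0, 1}
Step 2: union(3, 0) -> merged; set of 3 now {0, 1, 3}
Step 3: find(0) -> no change; set of 0 is {0, 1, 3}
Step 4: find(1) -> no change; set of 1 is {0, 1, 3}
Step 5: find(0) -> no change; set of 0 is {0, 1, 3}
Component of 3: {0, 1, 3}

Answer: 0, 1, 3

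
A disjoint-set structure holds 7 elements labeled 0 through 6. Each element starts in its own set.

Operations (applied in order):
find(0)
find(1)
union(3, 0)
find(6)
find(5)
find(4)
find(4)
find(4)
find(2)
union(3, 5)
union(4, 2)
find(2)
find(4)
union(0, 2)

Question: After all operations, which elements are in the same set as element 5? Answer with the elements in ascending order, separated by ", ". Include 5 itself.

Answer: 0, 2, 3, 4, 5

Derivation:
Step 1: find(0) -> no change; set of 0 is {0}
Step 2: find(1) -> no change; set of 1 is {1}
Step 3: union(3, 0) -> merged; set of 3 now {0, 3}
Step 4: find(6) -> no change; set of 6 is {6}
Step 5: find(5) -> no change; set of 5 is {5}
Step 6: find(4) -> no change; set of 4 is {4}
Step 7: find(4) -> no change; set of 4 is {4}
Step 8: find(4) -> no change; set of 4 is {4}
Step 9: find(2) -> no change; set of 2 is {2}
Step 10: union(3, 5) -> merged; set of 3 now {0, 3, 5}
Step 11: union(4, 2) -> merged; set of 4 now {2, 4}
Step 12: find(2) -> no change; set of 2 is {2, 4}
Step 13: find(4) -> no change; set of 4 is {2, 4}
Step 14: union(0, 2) -> merged; set of 0 now {0, 2, 3, 4, 5}
Component of 5: {0, 2, 3, 4, 5}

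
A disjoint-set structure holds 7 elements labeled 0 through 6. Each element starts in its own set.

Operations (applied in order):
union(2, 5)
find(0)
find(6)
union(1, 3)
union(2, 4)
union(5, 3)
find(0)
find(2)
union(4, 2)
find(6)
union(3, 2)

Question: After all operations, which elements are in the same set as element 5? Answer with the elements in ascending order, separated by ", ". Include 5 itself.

Step 1: union(2, 5) -> merged; set of 2 now {2, 5}
Step 2: find(0) -> no change; set of 0 is {0}
Step 3: find(6) -> no change; set of 6 is {6}
Step 4: union(1, 3) -> merged; set of 1 now {1, 3}
Step 5: union(2, 4) -> merged; set of 2 now {2, 4, 5}
Step 6: union(5, 3) -> merged; set of 5 now {1, 2, 3, 4, 5}
Step 7: find(0) -> no change; set of 0 is {0}
Step 8: find(2) -> no change; set of 2 is {1, 2, 3, 4, 5}
Step 9: union(4, 2) -> already same set; set of 4 now {1, 2, 3, 4, 5}
Step 10: find(6) -> no change; set of 6 is {6}
Step 11: union(3, 2) -> already same set; set of 3 now {1, 2, 3, 4, 5}
Component of 5: {1, 2, 3, 4, 5}

Answer: 1, 2, 3, 4, 5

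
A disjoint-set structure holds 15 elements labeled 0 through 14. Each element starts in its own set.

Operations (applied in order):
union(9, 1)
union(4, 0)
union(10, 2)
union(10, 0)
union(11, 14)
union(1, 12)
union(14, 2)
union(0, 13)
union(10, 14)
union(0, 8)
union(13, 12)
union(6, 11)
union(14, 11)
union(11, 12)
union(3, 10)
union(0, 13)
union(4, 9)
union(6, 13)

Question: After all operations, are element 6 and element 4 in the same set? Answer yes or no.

Answer: yes

Derivation:
Step 1: union(9, 1) -> merged; set of 9 now {1, 9}
Step 2: union(4, 0) -> merged; set of 4 now {0, 4}
Step 3: union(10, 2) -> merged; set of 10 now {2, 10}
Step 4: union(10, 0) -> merged; set of 10 now {0, 2, 4, 10}
Step 5: union(11, 14) -> merged; set of 11 now {11, 14}
Step 6: union(1, 12) -> merged; set of 1 now {1, 9, 12}
Step 7: union(14, 2) -> merged; set of 14 now {0, 2, 4, 10, 11, 14}
Step 8: union(0, 13) -> merged; set of 0 now {0, 2, 4, 10, 11, 13, 14}
Step 9: union(10, 14) -> already same set; set of 10 now {0, 2, 4, 10, 11, 13, 14}
Step 10: union(0, 8) -> merged; set of 0 now {0, 2, 4, 8, 10, 11, 13, 14}
Step 11: union(13, 12) -> merged; set of 13 now {0, 1, 2, 4, 8, 9, 10, 11, 12, 13, 14}
Step 12: union(6, 11) -> merged; set of 6 now {0, 1, 2, 4, 6, 8, 9, 10, 11, 12, 13, 14}
Step 13: union(14, 11) -> already same set; set of 14 now {0, 1, 2, 4, 6, 8, 9, 10, 11, 12, 13, 14}
Step 14: union(11, 12) -> already same set; set of 11 now {0, 1, 2, 4, 6, 8, 9, 10, 11, 12, 13, 14}
Step 15: union(3, 10) -> merged; set of 3 now {0, 1, 2, 3, 4, 6, 8, 9, 10, 11, 12, 13, 14}
Step 16: union(0, 13) -> already same set; set of 0 now {0, 1, 2, 3, 4, 6, 8, 9, 10, 11, 12, 13, 14}
Step 17: union(4, 9) -> already same set; set of 4 now {0, 1, 2, 3, 4, 6, 8, 9, 10, 11, 12, 13, 14}
Step 18: union(6, 13) -> already same set; set of 6 now {0, 1, 2, 3, 4, 6, 8, 9, 10, 11, 12, 13, 14}
Set of 6: {0, 1, 2, 3, 4, 6, 8, 9, 10, 11, 12, 13, 14}; 4 is a member.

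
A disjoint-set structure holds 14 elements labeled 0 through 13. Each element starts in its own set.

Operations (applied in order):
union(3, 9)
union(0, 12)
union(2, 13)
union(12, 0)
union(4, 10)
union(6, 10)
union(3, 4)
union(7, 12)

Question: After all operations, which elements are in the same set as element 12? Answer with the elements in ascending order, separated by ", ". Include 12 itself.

Answer: 0, 7, 12

Derivation:
Step 1: union(3, 9) -> merged; set of 3 now {3, 9}
Step 2: union(0, 12) -> merged; set of 0 now {0, 12}
Step 3: union(2, 13) -> merged; set of 2 now {2, 13}
Step 4: union(12, 0) -> already same set; set of 12 now {0, 12}
Step 5: union(4, 10) -> merged; set of 4 now {4, 10}
Step 6: union(6, 10) -> merged; set of 6 now {4, 6, 10}
Step 7: union(3, 4) -> merged; set of 3 now {3, 4, 6, 9, 10}
Step 8: union(7, 12) -> merged; set of 7 now {0, 7, 12}
Component of 12: {0, 7, 12}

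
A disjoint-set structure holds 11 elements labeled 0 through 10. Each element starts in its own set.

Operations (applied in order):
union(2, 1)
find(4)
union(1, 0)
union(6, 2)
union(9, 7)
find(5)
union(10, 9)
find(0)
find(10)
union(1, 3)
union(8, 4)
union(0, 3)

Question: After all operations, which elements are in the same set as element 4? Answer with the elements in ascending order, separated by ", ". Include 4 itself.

Step 1: union(2, 1) -> merged; set of 2 now {1, 2}
Step 2: find(4) -> no change; set of 4 is {4}
Step 3: union(1, 0) -> merged; set of 1 now {0, 1, 2}
Step 4: union(6, 2) -> merged; set of 6 now {0, 1, 2, 6}
Step 5: union(9, 7) -> merged; set of 9 now {7, 9}
Step 6: find(5) -> no change; set of 5 is {5}
Step 7: union(10, 9) -> merged; set of 10 now {7, 9, 10}
Step 8: find(0) -> no change; set of 0 is {0, 1, 2, 6}
Step 9: find(10) -> no change; set of 10 is {7, 9, 10}
Step 10: union(1, 3) -> merged; set of 1 now {0, 1, 2, 3, 6}
Step 11: union(8, 4) -> merged; set of 8 now {4, 8}
Step 12: union(0, 3) -> already same set; set of 0 now {0, 1, 2, 3, 6}
Component of 4: {4, 8}

Answer: 4, 8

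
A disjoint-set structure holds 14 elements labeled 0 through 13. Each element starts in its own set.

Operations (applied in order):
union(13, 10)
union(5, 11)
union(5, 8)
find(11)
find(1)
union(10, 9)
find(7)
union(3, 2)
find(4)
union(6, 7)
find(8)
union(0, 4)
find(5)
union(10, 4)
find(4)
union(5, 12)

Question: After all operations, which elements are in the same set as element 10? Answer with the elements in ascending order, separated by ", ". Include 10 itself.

Answer: 0, 4, 9, 10, 13

Derivation:
Step 1: union(13, 10) -> merged; set of 13 now {10, 13}
Step 2: union(5, 11) -> merged; set of 5 now {5, 11}
Step 3: union(5, 8) -> merged; set of 5 now {5, 8, 11}
Step 4: find(11) -> no change; set of 11 is {5, 8, 11}
Step 5: find(1) -> no change; set of 1 is {1}
Step 6: union(10, 9) -> merged; set of 10 now {9, 10, 13}
Step 7: find(7) -> no change; set of 7 is {7}
Step 8: union(3, 2) -> merged; set of 3 now {2, 3}
Step 9: find(4) -> no change; set of 4 is {4}
Step 10: union(6, 7) -> merged; set of 6 now {6, 7}
Step 11: find(8) -> no change; set of 8 is {5, 8, 11}
Step 12: union(0, 4) -> merged; set of 0 now {0, 4}
Step 13: find(5) -> no change; set of 5 is {5, 8, 11}
Step 14: union(10, 4) -> merged; set of 10 now {0, 4, 9, 10, 13}
Step 15: find(4) -> no change; set of 4 is {0, 4, 9, 10, 13}
Step 16: union(5, 12) -> merged; set of 5 now {5, 8, 11, 12}
Component of 10: {0, 4, 9, 10, 13}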